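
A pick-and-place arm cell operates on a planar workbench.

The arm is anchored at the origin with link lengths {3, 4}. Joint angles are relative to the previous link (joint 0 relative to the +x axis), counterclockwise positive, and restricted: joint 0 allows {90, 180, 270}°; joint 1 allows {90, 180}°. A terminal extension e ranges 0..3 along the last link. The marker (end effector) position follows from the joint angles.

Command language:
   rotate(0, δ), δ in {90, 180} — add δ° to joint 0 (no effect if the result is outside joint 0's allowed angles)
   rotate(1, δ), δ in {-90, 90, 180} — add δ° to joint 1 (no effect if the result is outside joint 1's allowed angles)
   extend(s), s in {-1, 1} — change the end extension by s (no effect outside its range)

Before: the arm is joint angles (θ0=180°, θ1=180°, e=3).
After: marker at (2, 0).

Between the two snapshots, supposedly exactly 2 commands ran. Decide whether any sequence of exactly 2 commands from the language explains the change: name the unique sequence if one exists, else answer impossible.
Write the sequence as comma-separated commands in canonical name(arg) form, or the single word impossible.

extend(-1), extend(-1)

start: joint angles (θ0=180°, θ1=180°, e=3)
[1] after extend(-1): joint angles (θ0=180°, θ1=180°, e=2)
[2] after extend(-1): joint angles (θ0=180°, θ1=180°, e=1)
no rival 2-sequence matches.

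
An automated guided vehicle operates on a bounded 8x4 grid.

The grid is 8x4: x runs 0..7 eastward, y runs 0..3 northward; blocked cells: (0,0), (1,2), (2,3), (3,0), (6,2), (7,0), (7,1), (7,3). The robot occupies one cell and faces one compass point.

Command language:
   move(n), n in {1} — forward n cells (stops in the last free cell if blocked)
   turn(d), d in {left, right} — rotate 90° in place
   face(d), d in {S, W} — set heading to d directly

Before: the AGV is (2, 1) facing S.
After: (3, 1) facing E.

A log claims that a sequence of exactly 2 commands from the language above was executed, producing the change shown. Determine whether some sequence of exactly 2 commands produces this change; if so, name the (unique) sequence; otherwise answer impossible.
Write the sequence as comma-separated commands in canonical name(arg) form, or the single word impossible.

turn(left), move(1)

key: running move(1) before turn(left) would end elsewhere — order is forced
start: (2, 1) facing S
t=1 turn(left) ⇒ (2, 1) facing E
t=2 move(1) ⇒ (3, 1) facing E
no rival 2-sequence matches.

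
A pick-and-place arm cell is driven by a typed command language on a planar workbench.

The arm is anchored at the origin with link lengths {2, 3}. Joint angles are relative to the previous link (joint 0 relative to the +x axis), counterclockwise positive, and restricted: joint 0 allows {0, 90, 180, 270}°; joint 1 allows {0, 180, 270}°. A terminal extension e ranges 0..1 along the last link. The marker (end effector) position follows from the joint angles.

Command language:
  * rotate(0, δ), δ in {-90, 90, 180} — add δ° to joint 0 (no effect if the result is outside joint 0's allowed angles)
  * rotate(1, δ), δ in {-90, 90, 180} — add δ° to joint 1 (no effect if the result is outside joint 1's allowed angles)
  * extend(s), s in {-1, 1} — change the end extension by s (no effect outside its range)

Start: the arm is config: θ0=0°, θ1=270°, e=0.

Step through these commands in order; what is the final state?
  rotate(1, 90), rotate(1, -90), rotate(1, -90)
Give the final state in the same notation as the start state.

start: config: θ0=0°, θ1=270°, e=0
[1] after rotate(1, 90): config: θ0=0°, θ1=0°, e=0
[2] after rotate(1, -90): config: θ0=0°, θ1=270°, e=0
[3] after rotate(1, -90): config: θ0=0°, θ1=180°, e=0

config: θ0=0°, θ1=180°, e=0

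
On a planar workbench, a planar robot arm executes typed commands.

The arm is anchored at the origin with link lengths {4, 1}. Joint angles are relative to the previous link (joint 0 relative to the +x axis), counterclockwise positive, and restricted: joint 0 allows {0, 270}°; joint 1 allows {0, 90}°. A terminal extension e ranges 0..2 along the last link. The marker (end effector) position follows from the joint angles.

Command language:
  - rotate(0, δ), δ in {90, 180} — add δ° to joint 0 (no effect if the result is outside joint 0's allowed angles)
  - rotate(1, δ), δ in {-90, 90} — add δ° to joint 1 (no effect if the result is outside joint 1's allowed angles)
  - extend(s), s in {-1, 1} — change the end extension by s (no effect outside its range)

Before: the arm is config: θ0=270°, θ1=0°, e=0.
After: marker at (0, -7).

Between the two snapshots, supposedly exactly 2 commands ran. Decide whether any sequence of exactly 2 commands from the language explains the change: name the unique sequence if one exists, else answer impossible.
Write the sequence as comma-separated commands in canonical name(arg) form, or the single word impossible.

extend(1), extend(1)

begin: config: θ0=270°, θ1=0°, e=0
1. extend(1) → config: θ0=270°, θ1=0°, e=1
2. extend(1) → config: θ0=270°, θ1=0°, e=2
uniquely the one of 36 2-step routes that fits.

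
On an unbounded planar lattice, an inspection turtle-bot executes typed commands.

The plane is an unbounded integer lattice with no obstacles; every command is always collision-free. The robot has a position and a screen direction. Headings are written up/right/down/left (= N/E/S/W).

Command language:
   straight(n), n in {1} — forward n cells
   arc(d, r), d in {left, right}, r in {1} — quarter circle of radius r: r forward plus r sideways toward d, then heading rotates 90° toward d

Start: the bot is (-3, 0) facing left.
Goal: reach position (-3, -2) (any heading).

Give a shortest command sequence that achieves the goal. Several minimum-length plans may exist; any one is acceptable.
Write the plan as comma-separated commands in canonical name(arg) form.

from: (-3, 0) facing left
t=1 arc(left, 1) ⇒ (-4, -1) facing down
t=2 arc(left, 1) ⇒ (-3, -2) facing right
shorter routes all fall short; 2 is best.

arc(left, 1), arc(left, 1)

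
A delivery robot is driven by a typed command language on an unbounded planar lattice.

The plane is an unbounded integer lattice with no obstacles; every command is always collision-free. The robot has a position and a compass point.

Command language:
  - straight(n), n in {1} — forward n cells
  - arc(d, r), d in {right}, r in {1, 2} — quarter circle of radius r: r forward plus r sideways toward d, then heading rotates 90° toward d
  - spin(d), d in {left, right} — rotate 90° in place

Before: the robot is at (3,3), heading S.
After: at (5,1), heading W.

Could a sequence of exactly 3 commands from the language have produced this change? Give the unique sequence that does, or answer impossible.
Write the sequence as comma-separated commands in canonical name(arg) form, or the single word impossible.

key: position moved to (5,1) AND the heading swung to W — translation plus rotation needed
t0: at (3,3), heading S
step 1 (spin(left)): at (3,3), heading E
step 2 (arc(right, 2)): at (5,1), heading S
step 3 (spin(right)): at (5,1), heading W
uniquely the one of 125 3-step routes that fits.

spin(left), arc(right, 2), spin(right)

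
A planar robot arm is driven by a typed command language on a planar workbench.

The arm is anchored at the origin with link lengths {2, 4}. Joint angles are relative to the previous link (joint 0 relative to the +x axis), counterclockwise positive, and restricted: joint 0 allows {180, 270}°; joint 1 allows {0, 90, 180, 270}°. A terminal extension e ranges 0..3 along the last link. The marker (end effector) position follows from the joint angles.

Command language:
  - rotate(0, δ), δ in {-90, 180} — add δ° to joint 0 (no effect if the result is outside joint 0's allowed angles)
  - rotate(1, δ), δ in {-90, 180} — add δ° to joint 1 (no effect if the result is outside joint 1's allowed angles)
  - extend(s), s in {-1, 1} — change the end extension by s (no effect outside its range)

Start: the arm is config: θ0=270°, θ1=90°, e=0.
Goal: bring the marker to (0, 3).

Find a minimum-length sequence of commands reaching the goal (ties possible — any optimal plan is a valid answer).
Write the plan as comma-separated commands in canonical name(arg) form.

from: config: θ0=270°, θ1=90°, e=0
step 1 (rotate(1, 180)): config: θ0=270°, θ1=270°, e=0
step 2 (rotate(1, -90)): config: θ0=270°, θ1=180°, e=0
step 3 (extend(1)): config: θ0=270°, θ1=180°, e=1
shorter routes all fall short; 3 is best.

rotate(1, 180), rotate(1, -90), extend(1)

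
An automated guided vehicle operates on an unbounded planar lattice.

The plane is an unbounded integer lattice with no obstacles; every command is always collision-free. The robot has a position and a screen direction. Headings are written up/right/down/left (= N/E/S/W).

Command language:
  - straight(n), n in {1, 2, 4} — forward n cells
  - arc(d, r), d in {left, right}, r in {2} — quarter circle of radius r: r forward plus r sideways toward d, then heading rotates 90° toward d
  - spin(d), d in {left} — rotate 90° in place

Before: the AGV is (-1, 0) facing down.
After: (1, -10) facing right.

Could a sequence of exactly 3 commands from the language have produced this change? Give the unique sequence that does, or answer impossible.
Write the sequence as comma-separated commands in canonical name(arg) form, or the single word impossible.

straight(4), straight(4), arc(left, 2)

key: order matters: swapping straight(4) and arc(left, 2) lands elsewhere
from: (-1, 0) facing down
t=1 straight(4) ⇒ (-1, -4) facing down
t=2 straight(4) ⇒ (-1, -8) facing down
t=3 arc(left, 2) ⇒ (1, -10) facing right
no other 3-command option fits: unique.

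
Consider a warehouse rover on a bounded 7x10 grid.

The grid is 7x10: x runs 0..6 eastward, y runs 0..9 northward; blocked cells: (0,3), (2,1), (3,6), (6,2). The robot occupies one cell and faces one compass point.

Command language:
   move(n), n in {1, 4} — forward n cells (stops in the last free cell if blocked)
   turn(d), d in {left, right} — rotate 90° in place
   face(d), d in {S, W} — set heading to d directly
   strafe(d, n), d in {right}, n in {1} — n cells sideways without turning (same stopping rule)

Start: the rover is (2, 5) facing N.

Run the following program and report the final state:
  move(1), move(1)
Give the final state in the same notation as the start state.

start: (2, 5) facing N
t=1 move(1) ⇒ (2, 6) facing N
t=2 move(1) ⇒ (2, 7) facing N

(2, 7) facing N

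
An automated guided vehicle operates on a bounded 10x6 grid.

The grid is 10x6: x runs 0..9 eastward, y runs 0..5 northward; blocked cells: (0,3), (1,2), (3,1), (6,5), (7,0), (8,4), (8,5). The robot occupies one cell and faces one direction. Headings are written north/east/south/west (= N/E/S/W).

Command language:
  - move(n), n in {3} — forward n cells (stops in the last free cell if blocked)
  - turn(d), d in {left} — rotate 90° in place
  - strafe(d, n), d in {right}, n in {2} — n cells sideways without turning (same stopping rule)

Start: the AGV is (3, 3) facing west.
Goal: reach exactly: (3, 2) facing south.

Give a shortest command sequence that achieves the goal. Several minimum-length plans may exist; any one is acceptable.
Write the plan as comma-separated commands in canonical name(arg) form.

turn(left), move(3)

start: (3, 3) facing west
[1] after turn(left): (3, 3) facing south
[2] after move(3): (3, 2) facing south
no 1-step plan works, so 2 is optimal.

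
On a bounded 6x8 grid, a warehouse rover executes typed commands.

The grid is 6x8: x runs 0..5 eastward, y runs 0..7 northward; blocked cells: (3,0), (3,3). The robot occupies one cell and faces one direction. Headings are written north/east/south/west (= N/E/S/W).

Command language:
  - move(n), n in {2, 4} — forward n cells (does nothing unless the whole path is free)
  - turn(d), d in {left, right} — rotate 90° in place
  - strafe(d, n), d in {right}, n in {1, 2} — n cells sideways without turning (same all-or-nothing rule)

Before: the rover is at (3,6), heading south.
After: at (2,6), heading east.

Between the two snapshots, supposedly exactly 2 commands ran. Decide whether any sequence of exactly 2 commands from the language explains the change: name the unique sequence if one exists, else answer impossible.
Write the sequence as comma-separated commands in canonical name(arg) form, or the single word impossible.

key: cell and facing (now E) both changed — the 2 commands mix motion and turning
from: at (3,6), heading south
step 1 (strafe(right, 1)): at (2,6), heading south
step 2 (turn(left)): at (2,6), heading east
all 36 alternatives checked — unique.

strafe(right, 1), turn(left)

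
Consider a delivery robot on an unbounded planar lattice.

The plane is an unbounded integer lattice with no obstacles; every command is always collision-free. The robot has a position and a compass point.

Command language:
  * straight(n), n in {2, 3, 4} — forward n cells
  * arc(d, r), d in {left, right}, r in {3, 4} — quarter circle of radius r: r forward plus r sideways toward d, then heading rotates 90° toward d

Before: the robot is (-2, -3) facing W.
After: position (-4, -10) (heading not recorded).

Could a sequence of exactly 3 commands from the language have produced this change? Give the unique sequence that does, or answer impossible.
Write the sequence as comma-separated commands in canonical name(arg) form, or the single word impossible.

straight(3), arc(left, 3), arc(left, 4)

key: running arc(left, 4) before straight(3) would end elsewhere — order is forced
t0: (-2, -3) facing W
step 1 (straight(3)): (-5, -3) facing W
step 2 (arc(left, 3)): (-8, -6) facing S
step 3 (arc(left, 4)): (-4, -10) facing E
no other 3-command option fits: unique.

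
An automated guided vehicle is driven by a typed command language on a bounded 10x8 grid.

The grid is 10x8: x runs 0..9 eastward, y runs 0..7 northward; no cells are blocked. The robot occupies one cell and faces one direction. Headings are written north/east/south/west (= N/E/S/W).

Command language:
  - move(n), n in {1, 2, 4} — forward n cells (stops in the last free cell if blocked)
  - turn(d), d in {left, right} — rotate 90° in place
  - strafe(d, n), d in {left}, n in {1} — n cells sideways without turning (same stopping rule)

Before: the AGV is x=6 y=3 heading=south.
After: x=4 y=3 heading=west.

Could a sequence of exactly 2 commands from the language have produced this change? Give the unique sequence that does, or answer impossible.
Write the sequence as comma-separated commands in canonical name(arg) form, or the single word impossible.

turn(right), move(2)

key: running move(2) before turn(right) would end elsewhere — order is forced
begin: x=6 y=3 heading=south
t=1 turn(right) ⇒ x=6 y=3 heading=west
t=2 move(2) ⇒ x=4 y=3 heading=west
uniquely the one of 36 2-step routes that fits.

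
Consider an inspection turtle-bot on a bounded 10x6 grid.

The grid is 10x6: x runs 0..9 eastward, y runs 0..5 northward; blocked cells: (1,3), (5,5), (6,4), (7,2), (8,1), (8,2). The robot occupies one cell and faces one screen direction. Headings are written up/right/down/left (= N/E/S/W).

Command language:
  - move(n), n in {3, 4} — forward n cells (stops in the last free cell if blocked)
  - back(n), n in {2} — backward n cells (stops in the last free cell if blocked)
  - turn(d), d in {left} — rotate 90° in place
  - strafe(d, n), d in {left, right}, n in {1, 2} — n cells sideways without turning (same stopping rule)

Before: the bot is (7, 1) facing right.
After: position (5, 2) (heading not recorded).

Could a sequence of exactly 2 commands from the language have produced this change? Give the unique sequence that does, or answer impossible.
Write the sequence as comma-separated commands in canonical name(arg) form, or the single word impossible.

key: order matters: swapping back(2) and strafe(left, 1) lands elsewhere
begin: (7, 1) facing right
step 1 (back(2)): (5, 1) facing right
step 2 (strafe(left, 1)): (5, 2) facing right
no rival 2-sequence matches.

back(2), strafe(left, 1)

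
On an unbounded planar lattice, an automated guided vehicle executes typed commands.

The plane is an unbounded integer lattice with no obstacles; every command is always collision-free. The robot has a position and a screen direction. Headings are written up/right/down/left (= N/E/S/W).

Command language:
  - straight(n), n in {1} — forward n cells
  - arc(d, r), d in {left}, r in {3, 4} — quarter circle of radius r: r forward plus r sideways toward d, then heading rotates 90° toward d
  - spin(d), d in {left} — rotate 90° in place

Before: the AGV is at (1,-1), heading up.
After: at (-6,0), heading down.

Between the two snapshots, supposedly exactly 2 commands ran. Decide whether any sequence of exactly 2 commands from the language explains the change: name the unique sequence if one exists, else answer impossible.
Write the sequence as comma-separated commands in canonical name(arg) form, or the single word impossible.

arc(left, 4), arc(left, 3)

key: running arc(left, 3) before arc(left, 4) would end elsewhere — order is forced
t0: at (1,-1), heading up
step 1 (arc(left, 4)): at (-3,3), heading left
step 2 (arc(left, 3)): at (-6,0), heading down
all 16 alternatives checked — unique.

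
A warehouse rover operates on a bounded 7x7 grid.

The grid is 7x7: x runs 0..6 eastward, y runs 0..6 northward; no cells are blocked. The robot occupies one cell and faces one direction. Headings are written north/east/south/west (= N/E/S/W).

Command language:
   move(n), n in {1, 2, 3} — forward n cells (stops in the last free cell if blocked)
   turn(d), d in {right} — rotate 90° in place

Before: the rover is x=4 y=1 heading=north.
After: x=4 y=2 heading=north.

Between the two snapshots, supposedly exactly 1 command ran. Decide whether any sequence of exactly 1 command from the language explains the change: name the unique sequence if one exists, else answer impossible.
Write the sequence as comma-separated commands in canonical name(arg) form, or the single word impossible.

key: still facing N — the one step turns nothing
begin: x=4 y=1 heading=north
[1] after move(1): x=4 y=2 heading=north
all 4 alternatives checked — unique.

move(1)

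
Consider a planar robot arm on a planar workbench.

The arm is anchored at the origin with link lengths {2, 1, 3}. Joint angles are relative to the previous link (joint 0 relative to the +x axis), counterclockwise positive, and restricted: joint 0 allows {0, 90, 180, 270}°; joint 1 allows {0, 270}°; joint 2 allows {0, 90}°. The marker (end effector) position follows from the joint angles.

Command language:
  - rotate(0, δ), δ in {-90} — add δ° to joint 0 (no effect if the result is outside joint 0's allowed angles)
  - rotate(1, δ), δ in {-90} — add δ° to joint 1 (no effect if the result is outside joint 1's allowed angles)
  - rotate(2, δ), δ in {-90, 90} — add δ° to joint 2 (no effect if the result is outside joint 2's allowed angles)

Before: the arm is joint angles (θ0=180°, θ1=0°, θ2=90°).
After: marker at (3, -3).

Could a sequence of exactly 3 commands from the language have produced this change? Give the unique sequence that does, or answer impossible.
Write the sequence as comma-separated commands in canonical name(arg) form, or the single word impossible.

rotate(0, -90), rotate(0, -90), rotate(0, -90)

initial: joint angles (θ0=180°, θ1=0°, θ2=90°)
t=1 rotate(0, -90) ⇒ joint angles (θ0=90°, θ1=0°, θ2=90°)
t=2 rotate(0, -90) ⇒ joint angles (θ0=0°, θ1=0°, θ2=90°)
t=3 rotate(0, -90) ⇒ joint angles (θ0=270°, θ1=0°, θ2=90°)
uniquely the one of 64 3-step routes that fits.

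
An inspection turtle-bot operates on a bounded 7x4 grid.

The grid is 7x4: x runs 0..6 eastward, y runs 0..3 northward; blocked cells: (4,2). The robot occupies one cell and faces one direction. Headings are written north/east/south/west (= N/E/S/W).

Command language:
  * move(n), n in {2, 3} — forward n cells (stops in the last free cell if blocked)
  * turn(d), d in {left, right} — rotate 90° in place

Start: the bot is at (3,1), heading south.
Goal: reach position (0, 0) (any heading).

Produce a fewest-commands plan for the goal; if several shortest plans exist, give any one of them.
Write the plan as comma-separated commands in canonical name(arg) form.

move(3), turn(right), move(3)

t0: at (3,1), heading south
[1] after move(3): at (3,0), heading south
[2] after turn(right): at (3,0), heading west
[3] after move(3): at (0,0), heading west
nothing shorter than 3 reaches the goal.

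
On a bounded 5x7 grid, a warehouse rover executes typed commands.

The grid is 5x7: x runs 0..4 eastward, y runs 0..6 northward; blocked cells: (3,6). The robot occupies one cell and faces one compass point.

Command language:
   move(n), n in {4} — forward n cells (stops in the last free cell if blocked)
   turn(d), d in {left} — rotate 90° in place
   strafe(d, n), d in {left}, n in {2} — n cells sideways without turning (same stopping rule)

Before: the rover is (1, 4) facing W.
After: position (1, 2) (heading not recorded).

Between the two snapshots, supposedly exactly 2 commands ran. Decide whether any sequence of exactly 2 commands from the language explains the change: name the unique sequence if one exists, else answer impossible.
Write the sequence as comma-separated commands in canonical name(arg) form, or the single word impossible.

strafe(left, 2), turn(left)

key: order matters: swapping strafe(left, 2) and turn(left) lands elsewhere
initial: (1, 4) facing W
[1] after strafe(left, 2): (1, 2) facing W
[2] after turn(left): (1, 2) facing S
all 9 alternatives checked — unique.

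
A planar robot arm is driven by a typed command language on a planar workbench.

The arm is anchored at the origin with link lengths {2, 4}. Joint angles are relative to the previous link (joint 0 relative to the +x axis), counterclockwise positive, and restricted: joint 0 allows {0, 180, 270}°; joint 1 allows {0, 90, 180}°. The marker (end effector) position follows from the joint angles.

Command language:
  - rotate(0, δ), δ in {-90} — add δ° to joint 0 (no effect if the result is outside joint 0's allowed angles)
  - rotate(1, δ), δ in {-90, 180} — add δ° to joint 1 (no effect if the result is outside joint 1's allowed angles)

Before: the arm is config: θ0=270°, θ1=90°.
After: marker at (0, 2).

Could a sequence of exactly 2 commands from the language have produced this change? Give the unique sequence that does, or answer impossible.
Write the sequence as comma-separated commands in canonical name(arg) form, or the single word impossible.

rotate(1, -90), rotate(1, 180)

key: running rotate(1, 180) before rotate(1, -90) would end elsewhere — order is forced
begin: config: θ0=270°, θ1=90°
1. rotate(1, -90) → config: θ0=270°, θ1=0°
2. rotate(1, 180) → config: θ0=270°, θ1=180°
all 9 alternatives checked — unique.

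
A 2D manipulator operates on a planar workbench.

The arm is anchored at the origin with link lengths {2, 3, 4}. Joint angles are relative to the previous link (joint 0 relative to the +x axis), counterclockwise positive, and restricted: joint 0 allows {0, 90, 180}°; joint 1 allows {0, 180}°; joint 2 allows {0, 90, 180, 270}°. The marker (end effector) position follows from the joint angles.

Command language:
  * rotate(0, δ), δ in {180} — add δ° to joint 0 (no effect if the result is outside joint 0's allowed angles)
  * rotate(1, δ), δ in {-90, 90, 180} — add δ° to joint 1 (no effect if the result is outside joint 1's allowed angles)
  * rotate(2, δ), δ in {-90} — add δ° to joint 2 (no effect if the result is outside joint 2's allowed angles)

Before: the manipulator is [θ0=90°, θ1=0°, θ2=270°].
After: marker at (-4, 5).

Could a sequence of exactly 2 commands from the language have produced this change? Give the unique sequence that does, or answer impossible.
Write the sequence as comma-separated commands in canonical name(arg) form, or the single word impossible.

t0: [θ0=90°, θ1=0°, θ2=270°]
[1] after rotate(2, -90): [θ0=90°, θ1=0°, θ2=180°]
[2] after rotate(2, -90): [θ0=90°, θ1=0°, θ2=90°]
no other 2-command option fits: unique.

rotate(2, -90), rotate(2, -90)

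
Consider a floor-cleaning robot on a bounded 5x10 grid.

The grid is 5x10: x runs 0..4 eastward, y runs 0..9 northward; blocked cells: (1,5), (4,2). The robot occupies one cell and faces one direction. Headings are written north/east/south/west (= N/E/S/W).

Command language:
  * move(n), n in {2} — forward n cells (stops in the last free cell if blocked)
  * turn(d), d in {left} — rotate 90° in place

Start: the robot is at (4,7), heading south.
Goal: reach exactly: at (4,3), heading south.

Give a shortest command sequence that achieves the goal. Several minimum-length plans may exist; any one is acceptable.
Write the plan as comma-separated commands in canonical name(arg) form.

move(2), move(2)

from: at (4,7), heading south
t=1 move(2) ⇒ at (4,5), heading south
t=2 move(2) ⇒ at (4,3), heading south
minimal: 2 command(s), checked below 2.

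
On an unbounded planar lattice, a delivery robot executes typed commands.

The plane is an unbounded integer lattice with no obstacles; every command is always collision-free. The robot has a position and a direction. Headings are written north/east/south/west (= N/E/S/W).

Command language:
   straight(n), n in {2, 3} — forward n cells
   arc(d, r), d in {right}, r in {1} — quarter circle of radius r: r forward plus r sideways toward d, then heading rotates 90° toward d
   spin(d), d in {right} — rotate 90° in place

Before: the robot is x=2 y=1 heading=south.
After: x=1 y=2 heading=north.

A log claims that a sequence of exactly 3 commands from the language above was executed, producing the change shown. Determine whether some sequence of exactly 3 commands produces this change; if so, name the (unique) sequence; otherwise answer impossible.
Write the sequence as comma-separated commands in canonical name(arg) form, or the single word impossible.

arc(right, 1), spin(right), straight(2)

key: running straight(2) before arc(right, 1) would end elsewhere — order is forced
initial: x=2 y=1 heading=south
t=1 arc(right, 1) ⇒ x=1 y=0 heading=west
t=2 spin(right) ⇒ x=1 y=0 heading=north
t=3 straight(2) ⇒ x=1 y=2 heading=north
no other 3-command option fits: unique.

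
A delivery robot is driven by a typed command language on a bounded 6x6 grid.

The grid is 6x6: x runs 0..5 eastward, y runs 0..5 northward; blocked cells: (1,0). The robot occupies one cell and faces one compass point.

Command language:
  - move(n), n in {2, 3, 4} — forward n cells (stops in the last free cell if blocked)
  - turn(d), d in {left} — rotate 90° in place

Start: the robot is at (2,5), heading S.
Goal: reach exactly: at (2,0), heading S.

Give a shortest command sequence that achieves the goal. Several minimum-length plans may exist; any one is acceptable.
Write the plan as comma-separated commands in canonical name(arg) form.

t0: at (2,5), heading S
t=1 move(4) ⇒ at (2,1), heading S
t=2 move(4) ⇒ at (2,0), heading S
shorter routes all fall short; 2 is best.

move(4), move(4)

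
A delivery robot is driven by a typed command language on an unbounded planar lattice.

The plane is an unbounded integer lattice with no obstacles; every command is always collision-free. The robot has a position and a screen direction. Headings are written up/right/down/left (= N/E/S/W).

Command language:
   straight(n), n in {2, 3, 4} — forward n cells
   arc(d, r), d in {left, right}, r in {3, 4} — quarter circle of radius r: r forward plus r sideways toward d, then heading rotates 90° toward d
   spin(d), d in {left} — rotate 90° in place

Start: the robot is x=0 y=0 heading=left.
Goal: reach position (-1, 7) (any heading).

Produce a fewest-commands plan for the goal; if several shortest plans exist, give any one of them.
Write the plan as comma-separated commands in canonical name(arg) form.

from: x=0 y=0 heading=left
[1] after arc(right, 4): x=-4 y=4 heading=up
[2] after arc(right, 3): x=-1 y=7 heading=right
no 1-step plan works, so 2 is optimal.

arc(right, 4), arc(right, 3)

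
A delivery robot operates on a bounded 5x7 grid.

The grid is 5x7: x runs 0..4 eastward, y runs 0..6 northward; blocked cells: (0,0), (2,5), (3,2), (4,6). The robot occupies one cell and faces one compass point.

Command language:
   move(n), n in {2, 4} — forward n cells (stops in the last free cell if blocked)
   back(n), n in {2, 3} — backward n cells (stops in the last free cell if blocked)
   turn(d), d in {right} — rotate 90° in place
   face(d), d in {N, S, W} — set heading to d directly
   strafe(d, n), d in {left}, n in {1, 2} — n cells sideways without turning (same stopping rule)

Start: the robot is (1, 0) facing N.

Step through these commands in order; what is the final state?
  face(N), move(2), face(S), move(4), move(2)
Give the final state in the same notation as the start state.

(1, 0) facing S

from: (1, 0) facing N
1. face(N) → (1, 0) facing N
2. move(2) → (1, 2) facing N
3. face(S) → (1, 2) facing S
4. move(4) → (1, 0) facing S
5. move(2) → (1, 0) facing S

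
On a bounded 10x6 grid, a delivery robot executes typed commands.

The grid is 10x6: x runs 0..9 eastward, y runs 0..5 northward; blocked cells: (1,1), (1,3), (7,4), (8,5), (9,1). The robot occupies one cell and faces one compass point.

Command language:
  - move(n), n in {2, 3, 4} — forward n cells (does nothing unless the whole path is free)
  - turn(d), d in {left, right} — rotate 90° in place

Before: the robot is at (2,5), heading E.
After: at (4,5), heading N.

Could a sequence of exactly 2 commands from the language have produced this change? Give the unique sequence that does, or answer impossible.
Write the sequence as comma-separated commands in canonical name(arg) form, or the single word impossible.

move(2), turn(left)

key: order matters: swapping move(2) and turn(left) lands elsewhere
start: at (2,5), heading E
[1] after move(2): at (4,5), heading E
[2] after turn(left): at (4,5), heading N
uniquely the one of 25 2-step routes that fits.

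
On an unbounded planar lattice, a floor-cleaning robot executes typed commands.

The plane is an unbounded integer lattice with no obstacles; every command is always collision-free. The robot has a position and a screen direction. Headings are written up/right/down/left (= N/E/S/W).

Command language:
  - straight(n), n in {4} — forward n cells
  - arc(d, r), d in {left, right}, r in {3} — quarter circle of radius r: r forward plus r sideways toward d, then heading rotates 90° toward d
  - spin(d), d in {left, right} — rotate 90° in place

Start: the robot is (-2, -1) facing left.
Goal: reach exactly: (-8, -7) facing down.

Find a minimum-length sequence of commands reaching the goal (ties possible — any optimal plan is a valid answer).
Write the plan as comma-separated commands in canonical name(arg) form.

start: (-2, -1) facing left
[1] after spin(left): (-2, -1) facing down
[2] after arc(right, 3): (-5, -4) facing left
[3] after arc(left, 3): (-8, -7) facing down
minimal: 3 command(s), checked below 3.

spin(left), arc(right, 3), arc(left, 3)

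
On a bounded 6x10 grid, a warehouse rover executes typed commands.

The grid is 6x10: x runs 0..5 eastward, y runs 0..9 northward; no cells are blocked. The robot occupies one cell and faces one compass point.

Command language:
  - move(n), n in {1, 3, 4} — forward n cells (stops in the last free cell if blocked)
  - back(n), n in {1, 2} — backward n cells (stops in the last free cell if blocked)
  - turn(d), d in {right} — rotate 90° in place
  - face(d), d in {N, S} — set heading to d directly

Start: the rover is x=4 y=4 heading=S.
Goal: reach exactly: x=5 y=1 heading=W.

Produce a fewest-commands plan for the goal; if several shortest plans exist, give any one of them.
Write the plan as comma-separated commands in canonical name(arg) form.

move(3), turn(right), back(2)

t0: x=4 y=4 heading=S
t=1 move(3) ⇒ x=4 y=1 heading=S
t=2 turn(right) ⇒ x=4 y=1 heading=W
t=3 back(2) ⇒ x=5 y=1 heading=W
no 2-step plan works, so 3 is optimal.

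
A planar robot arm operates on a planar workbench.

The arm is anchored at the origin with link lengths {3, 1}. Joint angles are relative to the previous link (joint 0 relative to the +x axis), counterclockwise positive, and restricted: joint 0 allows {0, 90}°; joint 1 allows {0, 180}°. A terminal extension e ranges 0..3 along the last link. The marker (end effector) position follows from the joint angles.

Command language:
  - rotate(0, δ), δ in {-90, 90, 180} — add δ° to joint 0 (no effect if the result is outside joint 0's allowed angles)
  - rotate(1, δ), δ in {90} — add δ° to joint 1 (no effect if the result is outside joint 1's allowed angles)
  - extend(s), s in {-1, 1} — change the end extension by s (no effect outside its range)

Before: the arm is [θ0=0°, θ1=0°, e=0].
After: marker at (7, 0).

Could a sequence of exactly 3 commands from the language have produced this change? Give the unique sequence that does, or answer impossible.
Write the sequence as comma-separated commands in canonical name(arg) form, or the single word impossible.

extend(1), extend(1), extend(1)

start: [θ0=0°, θ1=0°, e=0]
t=1 extend(1) ⇒ [θ0=0°, θ1=0°, e=1]
t=2 extend(1) ⇒ [θ0=0°, θ1=0°, e=2]
t=3 extend(1) ⇒ [θ0=0°, θ1=0°, e=3]
no rival 3-sequence matches.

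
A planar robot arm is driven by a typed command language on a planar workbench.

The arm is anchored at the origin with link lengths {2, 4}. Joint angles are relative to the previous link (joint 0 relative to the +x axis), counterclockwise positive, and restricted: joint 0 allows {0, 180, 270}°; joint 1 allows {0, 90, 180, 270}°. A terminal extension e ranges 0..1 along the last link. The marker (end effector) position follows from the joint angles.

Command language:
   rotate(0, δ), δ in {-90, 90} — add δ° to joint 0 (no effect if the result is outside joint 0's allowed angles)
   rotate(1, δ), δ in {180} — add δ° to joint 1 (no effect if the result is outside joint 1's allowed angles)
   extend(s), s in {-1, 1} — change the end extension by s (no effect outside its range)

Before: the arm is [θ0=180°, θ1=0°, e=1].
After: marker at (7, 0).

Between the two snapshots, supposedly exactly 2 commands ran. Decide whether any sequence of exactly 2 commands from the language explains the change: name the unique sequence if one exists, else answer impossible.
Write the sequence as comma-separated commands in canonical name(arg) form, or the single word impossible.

rotate(0, 90), rotate(0, 90)

start: [θ0=180°, θ1=0°, e=1]
t=1 rotate(0, 90) ⇒ [θ0=270°, θ1=0°, e=1]
t=2 rotate(0, 90) ⇒ [θ0=0°, θ1=0°, e=1]
all 25 alternatives checked — unique.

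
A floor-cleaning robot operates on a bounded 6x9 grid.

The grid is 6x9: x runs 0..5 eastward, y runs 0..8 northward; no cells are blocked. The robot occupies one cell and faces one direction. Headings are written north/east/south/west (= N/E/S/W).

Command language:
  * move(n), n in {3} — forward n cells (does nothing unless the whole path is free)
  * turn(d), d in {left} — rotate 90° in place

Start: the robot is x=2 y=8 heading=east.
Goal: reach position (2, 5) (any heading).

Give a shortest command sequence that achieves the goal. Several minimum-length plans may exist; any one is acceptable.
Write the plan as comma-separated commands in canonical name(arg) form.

turn(left), turn(left), turn(left), move(3)

begin: x=2 y=8 heading=east
t=1 turn(left) ⇒ x=2 y=8 heading=north
t=2 turn(left) ⇒ x=2 y=8 heading=west
t=3 turn(left) ⇒ x=2 y=8 heading=south
t=4 move(3) ⇒ x=2 y=5 heading=south
shorter routes all fall short; 4 is best.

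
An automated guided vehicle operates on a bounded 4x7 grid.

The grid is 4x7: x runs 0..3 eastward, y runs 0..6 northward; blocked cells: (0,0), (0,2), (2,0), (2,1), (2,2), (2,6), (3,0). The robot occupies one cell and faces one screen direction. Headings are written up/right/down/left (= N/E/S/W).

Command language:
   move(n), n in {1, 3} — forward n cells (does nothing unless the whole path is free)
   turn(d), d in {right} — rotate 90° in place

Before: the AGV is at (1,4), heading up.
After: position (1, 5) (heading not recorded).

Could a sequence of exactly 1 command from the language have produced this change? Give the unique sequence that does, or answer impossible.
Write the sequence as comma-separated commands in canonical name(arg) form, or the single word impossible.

initial: at (1,4), heading up
1. move(1) → at (1,5), heading up
no rival 1-sequence matches.

move(1)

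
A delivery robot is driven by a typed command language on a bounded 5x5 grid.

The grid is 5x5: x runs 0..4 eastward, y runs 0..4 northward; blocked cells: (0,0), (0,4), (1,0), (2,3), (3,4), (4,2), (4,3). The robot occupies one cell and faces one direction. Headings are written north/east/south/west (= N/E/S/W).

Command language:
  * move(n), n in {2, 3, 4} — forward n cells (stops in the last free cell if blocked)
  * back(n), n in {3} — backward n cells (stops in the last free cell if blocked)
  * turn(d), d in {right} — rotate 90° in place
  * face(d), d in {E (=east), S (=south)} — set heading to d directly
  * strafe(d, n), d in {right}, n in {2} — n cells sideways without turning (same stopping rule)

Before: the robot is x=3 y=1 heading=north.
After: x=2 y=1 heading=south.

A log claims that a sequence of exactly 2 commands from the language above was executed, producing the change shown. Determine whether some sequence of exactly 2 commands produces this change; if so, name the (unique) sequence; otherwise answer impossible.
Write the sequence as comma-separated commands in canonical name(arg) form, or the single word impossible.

no 2-step route produces this change.

impossible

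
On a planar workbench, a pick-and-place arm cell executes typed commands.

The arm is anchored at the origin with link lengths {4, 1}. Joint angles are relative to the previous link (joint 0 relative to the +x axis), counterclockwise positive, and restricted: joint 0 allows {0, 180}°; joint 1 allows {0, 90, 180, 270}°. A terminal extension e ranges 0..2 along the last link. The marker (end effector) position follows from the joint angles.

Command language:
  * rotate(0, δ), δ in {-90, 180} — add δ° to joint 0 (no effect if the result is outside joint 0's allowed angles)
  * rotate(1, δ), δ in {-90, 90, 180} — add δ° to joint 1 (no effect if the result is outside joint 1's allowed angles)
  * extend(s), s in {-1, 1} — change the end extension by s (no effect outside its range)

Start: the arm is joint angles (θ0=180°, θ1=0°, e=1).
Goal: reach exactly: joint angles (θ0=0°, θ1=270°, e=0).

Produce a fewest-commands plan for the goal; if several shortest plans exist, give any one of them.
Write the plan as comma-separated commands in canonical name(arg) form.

initial: joint angles (θ0=180°, θ1=0°, e=1)
step 1 (extend(-1)): joint angles (θ0=180°, θ1=0°, e=0)
step 2 (rotate(1, -90)): joint angles (θ0=180°, θ1=270°, e=0)
step 3 (rotate(0, 180)): joint angles (θ0=0°, θ1=270°, e=0)
no 2-step plan works, so 3 is optimal.

extend(-1), rotate(1, -90), rotate(0, 180)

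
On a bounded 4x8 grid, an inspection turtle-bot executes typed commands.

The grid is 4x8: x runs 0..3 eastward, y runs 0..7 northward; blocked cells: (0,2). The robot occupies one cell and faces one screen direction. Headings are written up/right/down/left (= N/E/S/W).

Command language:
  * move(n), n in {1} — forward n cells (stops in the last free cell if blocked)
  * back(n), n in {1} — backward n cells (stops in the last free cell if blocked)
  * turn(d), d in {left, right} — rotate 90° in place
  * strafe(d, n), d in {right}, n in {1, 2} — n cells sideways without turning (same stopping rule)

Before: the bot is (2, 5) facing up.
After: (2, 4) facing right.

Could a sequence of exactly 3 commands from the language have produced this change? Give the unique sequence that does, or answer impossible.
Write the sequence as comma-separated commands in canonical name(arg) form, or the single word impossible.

key: position moved to (2,4) AND the heading swung to E — translation plus rotation needed
from: (2, 5) facing up
1. move(1) → (2, 6) facing up
2. turn(right) → (2, 6) facing right
3. strafe(right, 2) → (2, 4) facing right
no rival 3-sequence matches.

move(1), turn(right), strafe(right, 2)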